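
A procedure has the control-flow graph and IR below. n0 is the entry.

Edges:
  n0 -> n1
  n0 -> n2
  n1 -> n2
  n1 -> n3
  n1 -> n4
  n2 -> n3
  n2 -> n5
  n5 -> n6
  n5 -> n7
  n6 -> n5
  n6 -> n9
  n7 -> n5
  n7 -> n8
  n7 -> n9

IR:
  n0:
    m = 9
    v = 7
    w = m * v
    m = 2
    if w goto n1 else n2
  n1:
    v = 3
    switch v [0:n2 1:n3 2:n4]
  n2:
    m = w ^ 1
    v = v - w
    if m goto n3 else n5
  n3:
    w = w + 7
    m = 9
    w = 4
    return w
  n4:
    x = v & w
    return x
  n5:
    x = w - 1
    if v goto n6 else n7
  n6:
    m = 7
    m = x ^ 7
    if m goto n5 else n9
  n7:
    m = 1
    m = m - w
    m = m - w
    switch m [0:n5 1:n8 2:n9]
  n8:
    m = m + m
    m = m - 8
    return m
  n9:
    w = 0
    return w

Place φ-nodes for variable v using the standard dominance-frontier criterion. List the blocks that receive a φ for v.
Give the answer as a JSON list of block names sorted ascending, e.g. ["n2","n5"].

Answer: ["n2", "n3"]

Working:
idom tree: n1←n0 n2←n0 n3←n0 n4←n1 n5←n2 n6←n5 n7←n5 n8←n7 n9←n5
Dom at joins:
  n2: preds {n0,n1}: {n0} ∩ {n0,n1} = {n0}; idom=n0
  n3: preds {n1,n2}: {n0,n1} ∩ {n0,n2} = {n0}; idom=n0
  n5: preds {n2,n6,n7}: {n0,n2} ∩ {n0,n2,n5,n6} ∩ {n0,n2,n5,n7} = {n0,n2}; idom=n2
  n9: preds {n6,n7}: {n0,n2,n5,n6} ∩ {n0,n2,n5,n7} = {n0,n2,n5}; idom=n5

Frontier:
  n2←n0: walk · to n0
  n2←n1: walk n1 to n0
  n3←n1: walk n1 to n0
  n3←n2: walk n2 to n0
  n5←n2: walk · to n2
  n5←n6: walk n6→n5 to n2
  n5←n7: walk n7→n5 to n2
  n9←n6: walk n6 to n5
  n9←n7: walk n7 to n5
  n0: DF=∅
  n1: DF={n2,n3}
  n2: DF={n3}
  n3: DF=∅
  n4: DF=∅
  n5: DF={n5}
  n6: DF={n5,n9}
  n7: DF={n5,n9}
  n8: DF=∅
  n9: DF=∅

φ for v: defs {n0,n1,n2}
  DF⁺ = {n2,n3}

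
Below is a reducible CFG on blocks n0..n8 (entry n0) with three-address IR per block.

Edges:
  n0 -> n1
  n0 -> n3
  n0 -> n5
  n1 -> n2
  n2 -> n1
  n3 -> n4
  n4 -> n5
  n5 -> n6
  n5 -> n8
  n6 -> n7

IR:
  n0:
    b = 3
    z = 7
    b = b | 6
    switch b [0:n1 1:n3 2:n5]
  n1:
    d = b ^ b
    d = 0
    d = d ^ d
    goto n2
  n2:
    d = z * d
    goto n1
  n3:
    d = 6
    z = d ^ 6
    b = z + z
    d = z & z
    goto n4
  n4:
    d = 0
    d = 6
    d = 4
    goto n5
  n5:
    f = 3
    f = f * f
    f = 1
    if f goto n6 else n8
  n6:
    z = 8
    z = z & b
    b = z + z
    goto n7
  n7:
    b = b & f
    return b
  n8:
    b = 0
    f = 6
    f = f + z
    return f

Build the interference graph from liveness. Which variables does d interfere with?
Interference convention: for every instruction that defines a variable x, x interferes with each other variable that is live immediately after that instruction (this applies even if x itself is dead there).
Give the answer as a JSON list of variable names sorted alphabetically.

Per-block:
  n0: def={b,z} ue=∅
  n1: def={d} ue={b}
  n2: def={d} ue={d,z}
  n3: def={b,d,z} ue=∅
  n4: def={d} ue=∅
  n5: def={f} ue=∅
  n6: def={b,z} ue={b}
  n7: def={b} ue={b,f}
  n8: def={b,f} ue={z}

Live sets:
  n0: in=∅ out={b,z}
  n1: in={b,z} out={b,d,z}
  n2: in={b,d,z} out={b,z}
  n3: in=∅ out={b,z}
  n4: in={b,z} out={b,z}
  n5: in={b,z} out={b,f,z}
  n6: in={b,f} out={b,f}
  n7: in={b,f} out=∅
  n8: in={z} out=∅

Interfere edges:
  b — {d,f,z}
  d — {b,z}
  f — {b,z}
  z — {b,d,f}

N(d) = ["b", "z"]

Answer: ["b", "z"]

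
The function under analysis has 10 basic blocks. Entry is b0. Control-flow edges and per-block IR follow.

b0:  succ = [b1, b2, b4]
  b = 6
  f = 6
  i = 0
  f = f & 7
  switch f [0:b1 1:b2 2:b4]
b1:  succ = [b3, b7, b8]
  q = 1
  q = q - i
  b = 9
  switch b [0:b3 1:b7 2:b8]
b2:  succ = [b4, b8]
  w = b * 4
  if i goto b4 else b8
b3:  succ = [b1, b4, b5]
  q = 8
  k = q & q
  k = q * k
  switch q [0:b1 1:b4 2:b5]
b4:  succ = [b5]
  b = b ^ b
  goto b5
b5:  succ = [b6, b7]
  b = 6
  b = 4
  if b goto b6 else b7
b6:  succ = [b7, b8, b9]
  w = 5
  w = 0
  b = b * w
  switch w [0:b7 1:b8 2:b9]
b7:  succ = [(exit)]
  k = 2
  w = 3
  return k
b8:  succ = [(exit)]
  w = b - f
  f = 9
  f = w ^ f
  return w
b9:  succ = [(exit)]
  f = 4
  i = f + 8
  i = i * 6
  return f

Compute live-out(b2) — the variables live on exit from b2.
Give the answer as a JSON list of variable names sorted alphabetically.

Answer: ["b", "f"]

Analysis:
Block summaries:
  b0: {b,f,i} / ∅
  b1: {b,q} / {i}
  b2: {w} / {b,i}
  b3: {k,q} / ∅
  b4: {b} / {b}
  b5: {b} / ∅
  b6: {b,w} / {b}
  b7: {k,w} / ∅
  b8: {f,w} / {b,f}
  b9: {f,i} / ∅

Live sets:
  b0: in=∅ out={b,f,i}
  b1: in={f,i} out={b,f,i}
  b2: in={b,f,i} out={b,f}
  b3: in={b,f,i} out={b,f,i}
  b4: in={b,f} out={f}
  b5: in={f} out={b,f}
  b6: in={b,f} out={b,f}
  b7: in=∅ out=∅
  b8: in={b,f} out=∅
  b9: in=∅ out=∅

live-out(b2) = ["b", "f"]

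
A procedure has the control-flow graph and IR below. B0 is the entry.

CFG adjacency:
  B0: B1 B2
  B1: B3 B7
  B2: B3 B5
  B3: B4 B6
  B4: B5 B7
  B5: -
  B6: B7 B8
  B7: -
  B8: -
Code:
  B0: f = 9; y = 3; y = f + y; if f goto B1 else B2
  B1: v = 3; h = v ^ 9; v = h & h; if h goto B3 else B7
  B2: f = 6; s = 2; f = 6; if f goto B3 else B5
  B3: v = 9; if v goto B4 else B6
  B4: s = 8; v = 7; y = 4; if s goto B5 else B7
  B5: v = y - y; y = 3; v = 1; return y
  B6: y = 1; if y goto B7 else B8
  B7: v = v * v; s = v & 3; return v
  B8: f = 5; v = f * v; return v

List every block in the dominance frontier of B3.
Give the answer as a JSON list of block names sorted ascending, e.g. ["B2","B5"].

Answer: ["B5", "B7"]

Working:
idom tree: B1←B0 B2←B0 B3←B0 B4←B3 B5←B0 B6←B3 B7←B0 B8←B6
Join-block Dom:
  B3: preds {B1,B2}: {B0,B1} ∩ {B0,B2} = {B0}; idom=B0
  B5: preds {B2,B4}: {B0,B2} ∩ {B0,B3,B4} = {B0}; idom=B0
  B7: preds {B1,B4,B6}: {B0,B1} ∩ {B0,B3,B4} ∩ {B0,B3,B6} = {B0}; idom=B0

DF derivation:
  join B3 pred B1: B1 stop@B0
  join B3 pred B2: B2 stop@B0
  join B5 pred B2: B2 stop@B0
  join B5 pred B4: B4→B3 stop@B0
  join B7 pred B1: B1 stop@B0
  join B7 pred B4: B4→B3 stop@B0
  join B7 pred B6: B6→B3 stop@B0
  DF(B0)=∅
  DF(B1)={B3,B7}
  DF(B2)={B3,B5}
  DF(B3)={B5,B7}
  DF(B4)={B5,B7}
  DF(B5)=∅
  DF(B6)={B7}
  DF(B7)=∅
  DF(B8)=∅

DF(B3) = ["B5", "B7"]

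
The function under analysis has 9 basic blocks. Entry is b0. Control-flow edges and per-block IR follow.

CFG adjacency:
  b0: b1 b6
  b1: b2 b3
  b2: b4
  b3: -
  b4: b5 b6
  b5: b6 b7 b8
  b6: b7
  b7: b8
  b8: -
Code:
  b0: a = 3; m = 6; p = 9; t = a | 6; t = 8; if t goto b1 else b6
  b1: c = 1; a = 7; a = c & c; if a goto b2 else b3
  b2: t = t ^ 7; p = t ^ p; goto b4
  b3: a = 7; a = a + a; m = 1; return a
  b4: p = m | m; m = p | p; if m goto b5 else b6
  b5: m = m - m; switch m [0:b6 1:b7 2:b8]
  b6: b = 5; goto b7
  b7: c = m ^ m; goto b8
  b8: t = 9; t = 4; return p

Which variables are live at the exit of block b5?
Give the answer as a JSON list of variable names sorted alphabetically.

Per-block:
  b0: {a,m,p,t} / ∅
  b1: {a,c} / ∅
  b2: {p,t} / {p,t}
  b3: {a,m} / ∅
  b4: {m,p} / {m}
  b5: {m} / {m}
  b6: {b} / ∅
  b7: {c} / {m}
  b8: {t} / {p}

Live sets:
  b0 li=∅ lo={m,p,t}
  b1 li={m,p,t} lo={m,p,t}
  b2 li={m,p,t} lo={m}
  b3 li=∅ lo=∅
  b4 li={m} lo={m,p}
  b5 li={m,p} lo={m,p}
  b6 li={m,p} lo={m,p}
  b7 li={m,p} lo={p}
  b8 li={p} lo=∅

live-out(b5) = ["m", "p"]

Answer: ["m", "p"]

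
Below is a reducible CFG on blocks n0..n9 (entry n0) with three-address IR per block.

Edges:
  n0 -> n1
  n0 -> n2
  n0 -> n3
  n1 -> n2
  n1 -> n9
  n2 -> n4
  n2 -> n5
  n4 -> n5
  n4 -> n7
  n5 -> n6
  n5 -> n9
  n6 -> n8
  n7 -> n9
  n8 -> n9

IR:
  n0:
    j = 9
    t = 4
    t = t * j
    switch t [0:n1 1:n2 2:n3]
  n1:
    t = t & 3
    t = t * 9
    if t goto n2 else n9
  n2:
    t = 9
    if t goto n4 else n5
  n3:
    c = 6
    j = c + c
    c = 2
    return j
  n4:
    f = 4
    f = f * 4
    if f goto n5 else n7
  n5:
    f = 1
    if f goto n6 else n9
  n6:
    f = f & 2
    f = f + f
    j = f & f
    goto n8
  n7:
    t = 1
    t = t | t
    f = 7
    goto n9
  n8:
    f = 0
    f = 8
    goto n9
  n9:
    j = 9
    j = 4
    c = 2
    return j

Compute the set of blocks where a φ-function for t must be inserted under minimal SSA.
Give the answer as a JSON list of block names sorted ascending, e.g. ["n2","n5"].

Answer: ["n2", "n9"]

Analysis:
idom tree: n1←n0 n2←n0 n3←n0 n4←n2 n5←n2 n6←n5 n7←n4 n8←n6 n9←n0
Join-block Dom:
  n2: preds {n0,n1}: {n0} ∩ {n0,n1} = {n0}; idom=n0
  n5: preds {n2,n4}: {n0,n2} ∩ {n0,n2,n4} = {n0,n2}; idom=n2
  n9: preds {n1,n5,n7,n8}: {n0,n1} ∩ {n0,n2,n5} ∩ {n0,n2,n4,n7} ∩ {n0,n2,n5,n6,n8} = {n0}; idom=n0

DF walk-up:
  join n2 pred n0: · stop@n0
  join n2 pred n1: n1 stop@n0
  join n5 pred n2: · stop@n2
  join n5 pred n4: n4 stop@n2
  join n9 pred n1: n1 stop@n0
  join n9 pred n5: n5→n2 stop@n0
  join n9 pred n7: n7→n4→n2 stop@n0
  join n9 pred n8: n8→n6→n5→n2 stop@n0
  DF(n0)=∅
  DF(n1)={n2,n9}
  DF(n2)={n9}
  DF(n3)=∅
  DF(n4)={n5,n9}
  DF(n5)={n9}
  DF(n6)={n9}
  DF(n7)={n9}
  DF(n8)={n9}
  DF(n9)=∅

φ for t: defs {n0,n1,n2,n7}
  DF⁺ = {n2,n9}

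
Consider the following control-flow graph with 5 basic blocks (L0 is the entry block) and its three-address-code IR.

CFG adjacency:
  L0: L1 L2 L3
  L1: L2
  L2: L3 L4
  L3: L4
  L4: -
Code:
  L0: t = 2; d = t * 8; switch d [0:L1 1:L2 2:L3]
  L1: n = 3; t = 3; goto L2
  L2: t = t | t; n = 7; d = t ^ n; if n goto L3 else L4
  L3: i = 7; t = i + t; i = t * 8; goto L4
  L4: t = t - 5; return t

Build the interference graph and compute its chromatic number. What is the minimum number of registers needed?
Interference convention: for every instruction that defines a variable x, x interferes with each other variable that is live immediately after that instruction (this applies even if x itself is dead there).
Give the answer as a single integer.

Answer: 3

Working:
def/use:
  L0: def={d,t} ue=∅
  L1: def={n,t} ue=∅
  L2: def={d,n,t} ue={t}
  L3: def={i,t} ue={t}
  L4: def={t} ue={t}

Liveness:
  L0: in=∅ out={t}
  L1: in=∅ out={t}
  L2: in={t} out={t}
  L3: in={t} out={t}
  L4: in={t} out=∅

Interfere edges:
  d — {n,t}
  i — {t}
  n — {d,t}
  t — {d,i,n}

Colouring:
  {d,n,t} pairwise interfere (3-clique) ⇒ χ ≥ 3
  assign d→c1 i→c1 n→c2 t→c0 — no edge inside a register ⇒ χ ≤ 3
  χ = 3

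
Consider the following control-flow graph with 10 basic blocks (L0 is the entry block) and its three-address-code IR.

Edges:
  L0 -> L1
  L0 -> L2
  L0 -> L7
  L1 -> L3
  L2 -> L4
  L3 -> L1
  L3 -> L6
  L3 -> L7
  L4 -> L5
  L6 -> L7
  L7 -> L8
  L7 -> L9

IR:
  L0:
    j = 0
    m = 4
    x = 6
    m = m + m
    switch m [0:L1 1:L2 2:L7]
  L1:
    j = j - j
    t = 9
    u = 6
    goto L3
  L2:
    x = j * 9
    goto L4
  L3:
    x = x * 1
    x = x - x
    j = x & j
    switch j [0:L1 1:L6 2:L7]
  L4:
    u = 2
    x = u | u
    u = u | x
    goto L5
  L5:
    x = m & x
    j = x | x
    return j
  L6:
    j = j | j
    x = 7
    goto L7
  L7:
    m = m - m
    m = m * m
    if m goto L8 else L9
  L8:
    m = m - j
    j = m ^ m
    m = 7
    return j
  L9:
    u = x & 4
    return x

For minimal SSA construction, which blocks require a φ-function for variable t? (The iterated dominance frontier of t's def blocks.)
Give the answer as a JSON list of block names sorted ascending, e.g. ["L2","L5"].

idom tree: L1←L0 L2←L0 L3←L1 L4←L2 L5←L4 L6←L3 L7←L0 L8←L7 L9←L7
Dom∩ at merges:
  L1: preds {L0,L3}: {L0} ∩ {L0,L1,L3} = {L0}; idom=L0
  L7: preds {L0,L3,L6}: {L0} ∩ {L0,L1,L3} ∩ {L0,L1,L3,L6} = {L0}; idom=L0

Frontier:
  L1←L0: walk · to L0
  L1←L3: walk L3→L1 to L0
  L7←L0: walk · to L0
  L7←L3: walk L3→L1 to L0
  L7←L6: walk L6→L3→L1 to L0
  DF(L0)=∅
  DF(L1)={L1,L7}
  DF(L2)=∅
  DF(L3)={L1,L7}
  DF(L4)=∅
  DF(L5)=∅
  DF(L6)={L7}
  DF(L7)=∅
  DF(L8)=∅
  DF(L9)=∅

φ for t: defs {L1}
  DF⁺ = {L1,L7}

Answer: ["L1", "L7"]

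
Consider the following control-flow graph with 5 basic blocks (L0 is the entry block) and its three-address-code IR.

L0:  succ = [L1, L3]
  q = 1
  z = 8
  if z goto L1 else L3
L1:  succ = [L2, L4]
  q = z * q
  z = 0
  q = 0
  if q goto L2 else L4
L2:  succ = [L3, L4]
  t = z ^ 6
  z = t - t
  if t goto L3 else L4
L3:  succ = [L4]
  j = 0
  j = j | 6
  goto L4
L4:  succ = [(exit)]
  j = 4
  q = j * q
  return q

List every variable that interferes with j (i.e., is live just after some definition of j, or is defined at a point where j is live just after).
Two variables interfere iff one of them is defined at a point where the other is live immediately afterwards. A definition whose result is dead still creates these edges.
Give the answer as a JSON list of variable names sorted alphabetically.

Per-block:
  L0: def={q,z} ue=∅
  L1: def={q,z} ue={q,z}
  L2: def={t,z} ue={z}
  L3: def={j} ue=∅
  L4: def={j,q} ue={q}

Liveness:
  live L0: ∅→{q,z}
  live L1: {q,z}→{q,z}
  live L2: {q,z}→{q}
  live L3: {q}→{q}
  live L4: {q}→∅

Interference:
  j — {q}
  q — {j,t,z}
  t — {q,z}
  z — {q,t}

N(j) = ["q"]

Answer: ["q"]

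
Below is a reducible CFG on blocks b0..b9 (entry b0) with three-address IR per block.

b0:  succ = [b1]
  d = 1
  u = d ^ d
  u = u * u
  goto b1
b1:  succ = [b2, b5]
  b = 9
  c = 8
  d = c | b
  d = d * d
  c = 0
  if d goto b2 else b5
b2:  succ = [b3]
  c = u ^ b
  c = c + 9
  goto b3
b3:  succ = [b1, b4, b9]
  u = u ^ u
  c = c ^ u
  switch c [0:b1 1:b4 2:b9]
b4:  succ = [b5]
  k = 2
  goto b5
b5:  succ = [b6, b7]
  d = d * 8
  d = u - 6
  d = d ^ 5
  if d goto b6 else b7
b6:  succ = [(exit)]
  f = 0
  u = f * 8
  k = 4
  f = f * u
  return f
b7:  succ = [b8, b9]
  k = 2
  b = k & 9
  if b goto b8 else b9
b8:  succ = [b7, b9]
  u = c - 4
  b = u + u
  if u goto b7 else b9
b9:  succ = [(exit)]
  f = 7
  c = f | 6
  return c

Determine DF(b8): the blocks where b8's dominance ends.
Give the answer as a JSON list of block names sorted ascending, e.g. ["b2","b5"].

idom tree: b1←b0 b2←b1 b3←b2 b4←b3 b5←b1 b6←b5 b7←b5 b8←b7 b9←b1
Join-block Dom:
  b1: preds {b0,b3}: {b0} ∩ {b0,b1,b2,b3} = {b0}; idom=b0
  b5: preds {b1,b4}: {b0,b1} ∩ {b0,b1,b2,b3,b4} = {b0,b1}; idom=b1
  b7: preds {b5,b8}: {b0,b1,b5} ∩ {b0,b1,b5,b7,b8} = {b0,b1,b5}; idom=b5
  b9: preds {b3,b7,b8}: {b0,b1,b2,b3} ∩ {b0,b1,b5,b7} ∩ {b0,b1,b5,b7,b8} = {b0,b1}; idom=b1

Frontier:
  b1←b0: walk · to b0
  b1←b3: walk b3→b2→b1 to b0
  b5←b1: walk · to b1
  b5←b4: walk b4→b3→b2 to b1
  b7←b5: walk · to b5
  b7←b8: walk b8→b7 to b5
  b9←b3: walk b3→b2 to b1
  b9←b7: walk b7→b5 to b1
  b9←b8: walk b8→b7→b5 to b1
  b0 → ∅
  b1 → {b1}
  b2 → {b1,b5,b9}
  b3 → {b1,b5,b9}
  b4 → {b5}
  b5 → {b9}
  b6 → ∅
  b7 → {b7,b9}
  b8 → {b7,b9}
  b9 → ∅

DF(b8) = ["b7", "b9"]

Answer: ["b7", "b9"]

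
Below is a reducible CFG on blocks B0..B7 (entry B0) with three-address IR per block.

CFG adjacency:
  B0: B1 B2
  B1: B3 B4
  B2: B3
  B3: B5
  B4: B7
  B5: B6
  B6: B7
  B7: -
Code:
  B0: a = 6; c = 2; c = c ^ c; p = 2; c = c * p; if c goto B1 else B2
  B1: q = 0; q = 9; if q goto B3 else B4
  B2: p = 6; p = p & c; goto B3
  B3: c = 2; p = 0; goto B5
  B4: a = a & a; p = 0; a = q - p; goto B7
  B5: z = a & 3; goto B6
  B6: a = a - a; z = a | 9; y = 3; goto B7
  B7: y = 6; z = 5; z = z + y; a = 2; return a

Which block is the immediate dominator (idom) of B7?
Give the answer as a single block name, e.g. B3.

Answer: B0

Working:
idom tree: B1←B0 B2←B0 B3←B0 B4←B1 B5←B3 B6←B5 B7←B0
Dom∩ at merges:
  B3: preds {B1,B2}: {B0,B1} ∩ {B0,B2} = {B0}; idom=B0
  B7: preds {B4,B6}: {B0,B1,B4} ∩ {B0,B3,B5,B6} = {B0}; idom=B0

idom(B7) = B0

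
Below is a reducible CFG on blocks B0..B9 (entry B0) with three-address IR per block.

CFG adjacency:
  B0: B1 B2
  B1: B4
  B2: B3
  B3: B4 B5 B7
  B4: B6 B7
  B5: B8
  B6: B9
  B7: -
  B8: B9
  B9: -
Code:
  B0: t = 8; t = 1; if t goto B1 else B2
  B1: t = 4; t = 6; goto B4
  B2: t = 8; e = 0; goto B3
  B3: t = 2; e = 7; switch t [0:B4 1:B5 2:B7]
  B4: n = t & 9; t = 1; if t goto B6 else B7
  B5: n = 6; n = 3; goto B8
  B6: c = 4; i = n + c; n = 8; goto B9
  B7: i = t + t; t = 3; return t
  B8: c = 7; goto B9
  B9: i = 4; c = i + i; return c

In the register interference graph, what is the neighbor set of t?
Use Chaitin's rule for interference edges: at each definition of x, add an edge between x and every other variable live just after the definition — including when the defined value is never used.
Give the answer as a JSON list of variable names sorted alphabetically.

Answer: ["e", "n"]

Working:
Per-block:
  B0: def={t} ue=∅
  B1: def={t} ue=∅
  B2: def={e,t} ue=∅
  B3: def={e,t} ue=∅
  B4: def={n,t} ue={t}
  B5: def={n} ue=∅
  B6: def={c,i,n} ue={n}
  B7: def={i,t} ue={t}
  B8: def={c} ue=∅
  B9: def={c,i} ue=∅

Backward fixpoint:
  B0: in=∅ out=∅
  B1: in=∅ out={t}
  B2: in=∅ out=∅
  B3: in=∅ out={t}
  B4: in={t} out={n,t}
  B5: in=∅ out=∅
  B6: in={n} out=∅
  B7: in={t} out=∅
  B8: in=∅ out=∅
  B9: in=∅ out=∅

Interference:
  c — {n}
  e — {t}
  i — ∅
  n — {c,t}
  t — {e,n}

N(t) = ["e", "n"]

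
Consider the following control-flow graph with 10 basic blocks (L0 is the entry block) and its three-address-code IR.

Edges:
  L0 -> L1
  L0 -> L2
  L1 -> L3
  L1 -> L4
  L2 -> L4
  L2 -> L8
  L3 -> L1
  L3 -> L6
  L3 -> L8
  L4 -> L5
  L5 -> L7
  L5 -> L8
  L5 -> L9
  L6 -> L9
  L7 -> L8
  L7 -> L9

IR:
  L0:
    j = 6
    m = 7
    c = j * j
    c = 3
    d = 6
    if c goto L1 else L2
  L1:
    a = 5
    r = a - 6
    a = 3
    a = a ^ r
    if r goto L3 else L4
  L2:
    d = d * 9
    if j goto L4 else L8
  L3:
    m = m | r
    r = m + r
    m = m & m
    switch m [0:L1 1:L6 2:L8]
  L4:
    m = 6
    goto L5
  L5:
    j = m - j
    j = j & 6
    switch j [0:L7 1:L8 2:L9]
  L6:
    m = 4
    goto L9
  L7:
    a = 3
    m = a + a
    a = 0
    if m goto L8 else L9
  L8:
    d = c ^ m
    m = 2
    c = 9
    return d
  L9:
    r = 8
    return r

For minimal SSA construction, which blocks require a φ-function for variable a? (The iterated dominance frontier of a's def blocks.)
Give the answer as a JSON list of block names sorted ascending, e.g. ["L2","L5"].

Answer: ["L1", "L4", "L8", "L9"]

Analysis:
idom tree: L1←L0 L2←L0 L3←L1 L4←L0 L5←L4 L6←L3 L7←L5 L8←L0 L9←L0
Dom at joins:
  L1: preds {L0,L3}: {L0} ∩ {L0,L1,L3} = {L0}; idom=L0
  L4: preds {L1,L2}: {L0,L1} ∩ {L0,L2} = {L0}; idom=L0
  L8: preds {L2,L3,L5,L7}: {L0,L2} ∩ {L0,L1,L3} ∩ {L0,L4,L5} ∩ {L0,L4,L5,L7} = {L0}; idom=L0
  L9: preds {L5,L6,L7}: {L0,L4,L5} ∩ {L0,L1,L3,L6} ∩ {L0,L4,L5,L7} = {L0}; idom=L0

DF walk-up:
  L1←L0: walk · to L0
  L1←L3: walk L3→L1 to L0
  L4←L1: walk L1 to L0
  L4←L2: walk L2 to L0
  L8←L2: walk L2 to L0
  L8←L3: walk L3→L1 to L0
  L8←L5: walk L5→L4 to L0
  L8←L7: walk L7→L5→L4 to L0
  L9←L5: walk L5→L4 to L0
  L9←L6: walk L6→L3→L1 to L0
  L9←L7: walk L7→L5→L4 to L0
  DF(L0)=∅
  DF(L1)={L1,L4,L8,L9}
  DF(L2)={L4,L8}
  DF(L3)={L1,L8,L9}
  DF(L4)={L8,L9}
  DF(L5)={L8,L9}
  DF(L6)={L9}
  DF(L7)={L8,L9}
  DF(L8)=∅
  DF(L9)=∅

φ for a: defs {L1,L7}
  DF⁺ = {L1,L4,L8,L9}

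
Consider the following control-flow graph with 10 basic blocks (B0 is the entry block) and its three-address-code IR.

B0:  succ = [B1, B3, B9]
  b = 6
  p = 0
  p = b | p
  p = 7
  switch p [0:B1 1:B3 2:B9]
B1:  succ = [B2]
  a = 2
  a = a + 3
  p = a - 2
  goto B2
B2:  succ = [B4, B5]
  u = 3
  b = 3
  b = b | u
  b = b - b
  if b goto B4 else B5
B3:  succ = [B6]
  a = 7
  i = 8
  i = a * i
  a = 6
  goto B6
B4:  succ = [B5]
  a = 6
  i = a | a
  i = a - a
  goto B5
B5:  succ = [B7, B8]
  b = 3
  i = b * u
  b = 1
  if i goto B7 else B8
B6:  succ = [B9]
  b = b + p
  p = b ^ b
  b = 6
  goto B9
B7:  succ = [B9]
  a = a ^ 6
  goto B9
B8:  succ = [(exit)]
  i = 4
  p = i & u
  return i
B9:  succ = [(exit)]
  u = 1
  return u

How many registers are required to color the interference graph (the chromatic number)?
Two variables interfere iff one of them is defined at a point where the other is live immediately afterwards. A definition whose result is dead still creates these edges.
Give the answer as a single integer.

Answer: 4

Analysis:
def/use:
  B0: def={b,p} ue=∅
  B1: def={a,p} ue=∅
  B2: def={b,u} ue=∅
  B3: def={a,i} ue=∅
  B4: def={a,i} ue=∅
  B5: def={b,i} ue={u}
  B6: def={b,p} ue={b,p}
  B7: def={a} ue={a}
  B8: def={i,p} ue={u}
  B9: def={u} ue=∅

Liveness:
  B0 li=∅ lo={b,p}
  B1 li=∅ lo={a}
  B2 li={a} lo={a,u}
  B3 li={b,p} lo={b,p}
  B4 li={u} lo={a,u}
  B5 li={a,u} lo={a,u}
  B6 li={b,p} lo=∅
  B7 li={a} lo=∅
  B8 li={u} lo=∅
  B9 li=∅ lo=∅

Interference:
  a: {b,i,p,u}
  b: {a,i,p,u}
  i: {a,b,p,u}
  p: {a,b,i}
  u: {a,b,i}

Chromatic number:
  clique {a,b,i,p} ⇒ need ≥ 4
  4-colouring: R0={a}  R1={b}  R2={i}  R3={p,u}
  χ = 4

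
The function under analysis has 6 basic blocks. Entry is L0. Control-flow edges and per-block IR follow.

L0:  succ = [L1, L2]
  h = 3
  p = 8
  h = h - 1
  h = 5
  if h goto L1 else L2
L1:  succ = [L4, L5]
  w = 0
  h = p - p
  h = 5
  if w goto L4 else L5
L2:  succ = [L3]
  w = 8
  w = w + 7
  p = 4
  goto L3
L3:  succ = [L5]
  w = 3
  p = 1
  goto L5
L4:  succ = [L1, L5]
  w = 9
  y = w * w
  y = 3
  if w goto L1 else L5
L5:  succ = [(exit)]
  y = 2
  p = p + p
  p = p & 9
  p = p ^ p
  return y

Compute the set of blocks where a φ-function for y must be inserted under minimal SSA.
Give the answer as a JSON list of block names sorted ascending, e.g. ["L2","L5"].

idom tree: L1←L0 L2←L0 L3←L2 L4←L1 L5←L0
Join-block Dom:
  L1: preds {L0,L4}: {L0} ∩ {L0,L1,L4} = {L0}; idom=L0
  L5: preds {L1,L3,L4}: {L0,L1} ∩ {L0,L2,L3} ∩ {L0,L1,L4} = {L0}; idom=L0

Frontier:
  L1←L0: walk · to L0
  L1←L4: walk L4→L1 to L0
  L5←L1: walk L1 to L0
  L5←L3: walk L3→L2 to L0
  L5←L4: walk L4→L1 to L0
  DF(L0)=∅
  DF(L1)={L1,L5}
  DF(L2)={L5}
  DF(L3)={L5}
  DF(L4)={L1,L5}
  DF(L5)=∅

φ for y: defs {L4,L5}
  DF⁺ = {L1,L5}

Answer: ["L1", "L5"]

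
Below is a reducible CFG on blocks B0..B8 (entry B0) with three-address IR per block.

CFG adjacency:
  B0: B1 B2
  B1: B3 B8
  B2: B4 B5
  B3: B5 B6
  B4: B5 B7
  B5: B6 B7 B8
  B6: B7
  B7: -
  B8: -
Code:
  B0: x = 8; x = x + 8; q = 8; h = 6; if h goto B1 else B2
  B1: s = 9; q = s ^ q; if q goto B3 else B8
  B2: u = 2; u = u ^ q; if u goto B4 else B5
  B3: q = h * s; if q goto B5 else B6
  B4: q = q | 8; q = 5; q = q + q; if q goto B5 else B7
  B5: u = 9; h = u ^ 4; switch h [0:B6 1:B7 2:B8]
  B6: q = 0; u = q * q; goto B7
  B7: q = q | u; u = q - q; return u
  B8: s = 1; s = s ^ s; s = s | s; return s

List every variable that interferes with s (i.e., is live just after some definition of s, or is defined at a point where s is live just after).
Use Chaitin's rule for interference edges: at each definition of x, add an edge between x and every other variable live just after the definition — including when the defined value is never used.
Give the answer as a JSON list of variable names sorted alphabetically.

Answer: ["h", "q"]

Working:
def/use:
  B0: {h,q,x} / ∅
  B1: {q,s} / {q}
  B2: {u} / {q}
  B3: {q} / {h,s}
  B4: {q} / {q}
  B5: {h,u} / ∅
  B6: {q,u} / ∅
  B7: {q,u} / {q,u}
  B8: {s} / ∅

Backward fixpoint:
  live B0: ∅→{h,q}
  live B1: {h,q}→{h,s}
  live B2: {q}→{q,u}
  live B3: {h,s}→{q}
  live B4: {q,u}→{q,u}
  live B5: {q}→{q,u}
  live B6: ∅→{q,u}
  live B7: {q,u}→∅
  live B8: ∅→∅

Interfere edges:
  h↔{q,s,u}
  q↔{h,s,u}
  s↔{h,q}
  u↔{h,q}
  x↔∅

N(s) = ["h", "q"]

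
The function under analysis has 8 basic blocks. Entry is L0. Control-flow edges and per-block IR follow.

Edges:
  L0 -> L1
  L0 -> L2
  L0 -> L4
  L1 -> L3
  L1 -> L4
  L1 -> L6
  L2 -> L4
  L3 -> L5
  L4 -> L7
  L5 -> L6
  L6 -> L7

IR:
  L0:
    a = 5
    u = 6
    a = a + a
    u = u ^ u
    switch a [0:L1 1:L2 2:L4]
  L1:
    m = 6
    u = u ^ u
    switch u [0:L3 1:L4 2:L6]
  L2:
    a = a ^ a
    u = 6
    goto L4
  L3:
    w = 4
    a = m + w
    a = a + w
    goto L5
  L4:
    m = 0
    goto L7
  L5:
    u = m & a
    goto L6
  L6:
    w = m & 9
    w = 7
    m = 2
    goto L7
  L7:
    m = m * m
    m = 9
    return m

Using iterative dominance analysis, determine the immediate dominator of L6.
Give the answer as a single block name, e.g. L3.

Answer: L1

Derivation:
idom tree: L1←L0 L2←L0 L3←L1 L4←L0 L5←L3 L6←L1 L7←L0
Dom at joins:
  L4: preds {L0,L1,L2}: {L0} ∩ {L0,L1} ∩ {L0,L2} = {L0}; idom=L0
  L6: preds {L1,L5}: {L0,L1} ∩ {L0,L1,L3,L5} = {L0,L1}; idom=L1
  L7: preds {L4,L6}: {L0,L4} ∩ {L0,L1,L6} = {L0}; idom=L0

idom(L6) = L1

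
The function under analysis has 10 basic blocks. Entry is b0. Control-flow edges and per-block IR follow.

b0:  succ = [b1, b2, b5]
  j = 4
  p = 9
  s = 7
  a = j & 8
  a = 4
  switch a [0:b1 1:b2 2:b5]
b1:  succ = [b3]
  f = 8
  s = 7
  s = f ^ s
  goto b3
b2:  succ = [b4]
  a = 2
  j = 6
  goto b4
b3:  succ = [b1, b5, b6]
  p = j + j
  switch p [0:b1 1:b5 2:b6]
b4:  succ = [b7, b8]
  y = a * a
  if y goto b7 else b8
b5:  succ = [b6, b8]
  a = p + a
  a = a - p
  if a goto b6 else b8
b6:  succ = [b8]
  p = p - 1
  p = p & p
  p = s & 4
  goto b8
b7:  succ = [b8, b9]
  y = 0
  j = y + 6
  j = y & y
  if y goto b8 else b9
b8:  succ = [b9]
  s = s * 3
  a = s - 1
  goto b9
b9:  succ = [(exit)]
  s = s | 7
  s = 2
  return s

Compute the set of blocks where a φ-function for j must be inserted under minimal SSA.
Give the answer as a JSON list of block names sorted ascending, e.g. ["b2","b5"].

idom tree: b1←b0 b2←b0 b3←b1 b4←b2 b5←b0 b6←b0 b7←b4 b8←b0 b9←b0
Dom at joins:
  b1: preds {b0,b3}: {b0} ∩ {b0,b1,b3} = {b0}; idom=b0
  b5: preds {b0,b3}: {b0} ∩ {b0,b1,b3} = {b0}; idom=b0
  b6: preds {b3,b5}: {b0,b1,b3} ∩ {b0,b5} = {b0}; idom=b0
  b8: preds {b4,b5,b6,b7}: {b0,b2,b4} ∩ {b0,b5} ∩ {b0,b6} ∩ {b0,b2,b4,b7} = {b0}; idom=b0
  b9: preds {b7,b8}: {b0,b2,b4,b7} ∩ {b0,b8} = {b0}; idom=b0

DF walk-up:
  b1←b0: walk · to b0
  b1←b3: walk b3→b1 to b0
  b5←b0: walk · to b0
  b5←b3: walk b3→b1 to b0
  b6←b3: walk b3→b1 to b0
  b6←b5: walk b5 to b0
  b8←b4: walk b4→b2 to b0
  b8←b5: walk b5 to b0
  b8←b6: walk b6 to b0
  b8←b7: walk b7→b4→b2 to b0
  b9←b7: walk b7→b4→b2 to b0
  b9←b8: walk b8 to b0
  b0: DF=∅
  b1: DF={b1,b5,b6}
  b2: DF={b8,b9}
  b3: DF={b1,b5,b6}
  b4: DF={b8,b9}
  b5: DF={b6,b8}
  b6: DF={b8}
  b7: DF={b8,b9}
  b8: DF={b9}
  b9: DF=∅

φ for j: defs {b0,b2,b7}
  DF⁺ = {b8,b9}

Answer: ["b8", "b9"]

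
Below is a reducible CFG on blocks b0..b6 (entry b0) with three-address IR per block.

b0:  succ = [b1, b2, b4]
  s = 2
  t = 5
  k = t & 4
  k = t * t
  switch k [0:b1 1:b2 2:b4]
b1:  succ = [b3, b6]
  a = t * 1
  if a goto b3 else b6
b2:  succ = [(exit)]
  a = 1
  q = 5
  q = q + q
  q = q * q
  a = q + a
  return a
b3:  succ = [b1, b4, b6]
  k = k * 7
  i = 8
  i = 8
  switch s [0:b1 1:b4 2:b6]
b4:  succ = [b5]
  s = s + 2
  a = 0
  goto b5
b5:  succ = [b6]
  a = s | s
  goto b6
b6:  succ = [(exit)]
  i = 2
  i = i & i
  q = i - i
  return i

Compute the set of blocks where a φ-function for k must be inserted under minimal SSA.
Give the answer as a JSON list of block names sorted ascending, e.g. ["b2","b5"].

Answer: ["b1", "b4", "b6"]

Analysis:
idom tree: b1←b0 b2←b0 b3←b1 b4←b0 b5←b4 b6←b0
Join-block Dom:
  b1: preds {b0,b3}: {b0} ∩ {b0,b1,b3} = {b0}; idom=b0
  b4: preds {b0,b3}: {b0} ∩ {b0,b1,b3} = {b0}; idom=b0
  b6: preds {b1,b3,b5}: {b0,b1} ∩ {b0,b1,b3} ∩ {b0,b4,b5} = {b0}; idom=b0

Frontier:
  join b1 pred b0: · stop@b0
  join b1 pred b3: b3→b1 stop@b0
  join b4 pred b0: · stop@b0
  join b4 pred b3: b3→b1 stop@b0
  join b6 pred b1: b1 stop@b0
  join b6 pred b3: b3→b1 stop@b0
  join b6 pred b5: b5→b4 stop@b0
  DF(b0)=∅
  DF(b1)={b1,b4,b6}
  DF(b2)=∅
  DF(b3)={b1,b4,b6}
  DF(b4)={b6}
  DF(b5)={b6}
  DF(b6)=∅

φ for k: defs {b0,b3}
  DF⁺ = {b1,b4,b6}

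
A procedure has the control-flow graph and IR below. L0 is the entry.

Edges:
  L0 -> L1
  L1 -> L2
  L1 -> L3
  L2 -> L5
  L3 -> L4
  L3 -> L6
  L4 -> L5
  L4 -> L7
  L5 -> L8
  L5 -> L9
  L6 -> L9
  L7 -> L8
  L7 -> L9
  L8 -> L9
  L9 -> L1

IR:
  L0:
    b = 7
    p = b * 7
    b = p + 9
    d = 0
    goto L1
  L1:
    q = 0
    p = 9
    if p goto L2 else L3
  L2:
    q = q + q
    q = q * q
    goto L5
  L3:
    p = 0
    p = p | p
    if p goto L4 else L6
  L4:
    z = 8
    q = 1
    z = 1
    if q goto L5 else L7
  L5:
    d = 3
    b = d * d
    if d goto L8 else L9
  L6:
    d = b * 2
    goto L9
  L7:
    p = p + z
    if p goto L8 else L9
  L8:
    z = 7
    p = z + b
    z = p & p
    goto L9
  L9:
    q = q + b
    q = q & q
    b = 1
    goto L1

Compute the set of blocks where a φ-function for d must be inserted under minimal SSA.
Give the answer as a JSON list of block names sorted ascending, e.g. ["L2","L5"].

Answer: ["L1", "L8", "L9"]

Derivation:
idom tree: L1←L0 L2←L1 L3←L1 L4←L3 L5←L1 L6←L3 L7←L4 L8←L1 L9←L1
Join-block Dom:
  L1: preds {L0,L9}: {L0} ∩ {L0,L1,L9} = {L0}; idom=L0
  L5: preds {L2,L4}: {L0,L1,L2} ∩ {L0,L1,L3,L4} = {L0,L1}; idom=L1
  L8: preds {L5,L7}: {L0,L1,L5} ∩ {L0,L1,L3,L4,L7} = {L0,L1}; idom=L1
  L9: preds {L5,L6,L7,L8}: {L0,L1,L5} ∩ {L0,L1,L3,L6} ∩ {L0,L1,L3,L4,L7} ∩ {L0,L1,L8} = {L0,L1}; idom=L1

Frontier:
  join L1 pred L0: · stop@L0
  join L1 pred L9: L9→L1 stop@L0
  join L5 pred L2: L2 stop@L1
  join L5 pred L4: L4→L3 stop@L1
  join L8 pred L5: L5 stop@L1
  join L8 pred L7: L7→L4→L3 stop@L1
  join L9 pred L5: L5 stop@L1
  join L9 pred L6: L6→L3 stop@L1
  join L9 pred L7: L7→L4→L3 stop@L1
  join L9 pred L8: L8 stop@L1
  L0: DF=∅
  L1: DF={L1}
  L2: DF={L5}
  L3: DF={L5,L8,L9}
  L4: DF={L5,L8,L9}
  L5: DF={L8,L9}
  L6: DF={L9}
  L7: DF={L8,L9}
  L8: DF={L9}
  L9: DF={L1}

φ for d: defs {L0,L5,L6}
  DF⁺ = {L1,L8,L9}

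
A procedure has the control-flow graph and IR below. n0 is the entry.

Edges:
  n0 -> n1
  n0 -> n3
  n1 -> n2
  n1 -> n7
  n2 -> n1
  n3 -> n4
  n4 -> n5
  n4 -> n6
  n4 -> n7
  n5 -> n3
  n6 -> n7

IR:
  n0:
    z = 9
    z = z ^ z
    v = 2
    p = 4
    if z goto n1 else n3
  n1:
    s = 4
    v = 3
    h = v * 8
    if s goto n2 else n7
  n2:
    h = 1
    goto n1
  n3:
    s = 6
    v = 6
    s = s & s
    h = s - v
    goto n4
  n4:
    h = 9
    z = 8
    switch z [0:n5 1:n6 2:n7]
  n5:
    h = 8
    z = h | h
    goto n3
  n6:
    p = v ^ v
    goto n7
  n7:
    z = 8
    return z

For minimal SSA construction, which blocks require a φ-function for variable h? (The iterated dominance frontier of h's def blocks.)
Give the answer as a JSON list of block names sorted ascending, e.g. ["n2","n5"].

Answer: ["n1", "n3", "n7"]

Working:
idom tree: n1←n0 n2←n1 n3←n0 n4←n3 n5←n4 n6←n4 n7←n0
Join-block Dom:
  n1: preds {n0,n2}: {n0} ∩ {n0,n1,n2} = {n0}; idom=n0
  n3: preds {n0,n5}: {n0} ∩ {n0,n3,n4,n5} = {n0}; idom=n0
  n7: preds {n1,n4,n6}: {n0,n1} ∩ {n0,n3,n4} ∩ {n0,n3,n4,n6} = {n0}; idom=n0

Frontier:
  join n1 pred n0: · stop@n0
  join n1 pred n2: n2→n1 stop@n0
  join n3 pred n0: · stop@n0
  join n3 pred n5: n5→n4→n3 stop@n0
  join n7 pred n1: n1 stop@n0
  join n7 pred n4: n4→n3 stop@n0
  join n7 pred n6: n6→n4→n3 stop@n0
  DF(n0)=∅
  DF(n1)={n1,n7}
  DF(n2)={n1}
  DF(n3)={n3,n7}
  DF(n4)={n3,n7}
  DF(n5)={n3}
  DF(n6)={n7}
  DF(n7)=∅

φ for h: defs {n1,n2,n3,n4,n5}
  DF⁺ = {n1,n3,n7}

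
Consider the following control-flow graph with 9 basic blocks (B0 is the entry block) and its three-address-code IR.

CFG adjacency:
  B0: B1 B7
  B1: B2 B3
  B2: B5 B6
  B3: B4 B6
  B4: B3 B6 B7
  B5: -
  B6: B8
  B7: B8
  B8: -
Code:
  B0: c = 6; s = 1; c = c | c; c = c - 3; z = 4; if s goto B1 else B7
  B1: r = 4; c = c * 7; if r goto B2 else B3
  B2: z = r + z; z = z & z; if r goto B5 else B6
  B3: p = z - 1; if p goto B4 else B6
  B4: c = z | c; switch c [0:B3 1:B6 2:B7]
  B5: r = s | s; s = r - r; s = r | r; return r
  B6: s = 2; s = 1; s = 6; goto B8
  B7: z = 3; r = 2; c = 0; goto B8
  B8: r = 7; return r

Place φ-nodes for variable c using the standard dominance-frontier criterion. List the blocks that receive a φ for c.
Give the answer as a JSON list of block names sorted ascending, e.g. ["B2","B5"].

Answer: ["B3", "B6", "B7", "B8"]

Analysis:
idom tree: B1←B0 B2←B1 B3←B1 B4←B3 B5←B2 B6←B1 B7←B0 B8←B0
Join-block Dom:
  B3: preds {B1,B4}: {B0,B1} ∩ {B0,B1,B3,B4} = {B0,B1}; idom=B1
  B6: preds {B2,B3,B4}: {B0,B1,B2} ∩ {B0,B1,B3} ∩ {B0,B1,B3,B4} = {B0,B1}; idom=B1
  B7: preds {B0,B4}: {B0} ∩ {B0,B1,B3,B4} = {B0}; idom=B0
  B8: preds {B6,B7}: {B0,B1,B6} ∩ {B0,B7} = {B0}; idom=B0

DF walk-up:
  B3←B1: walk · to B1
  B3←B4: walk B4→B3 to B1
  B6←B2: walk B2 to B1
  B6←B3: walk B3 to B1
  B6←B4: walk B4→B3 to B1
  B7←B0: walk · to B0
  B7←B4: walk B4→B3→B1 to B0
  B8←B6: walk B6→B1 to B0
  B8←B7: walk B7 to B0
  B0 → ∅
  B1 → {B7,B8}
  B2 → {B6}
  B3 → {B3,B6,B7}
  B4 → {B3,B6,B7}
  B5 → ∅
  B6 → {B8}
  B7 → {B8}
  B8 → ∅

φ for c: defs {B0,B1,B4,B7}
  DF⁺ = {B3,B6,B7,B8}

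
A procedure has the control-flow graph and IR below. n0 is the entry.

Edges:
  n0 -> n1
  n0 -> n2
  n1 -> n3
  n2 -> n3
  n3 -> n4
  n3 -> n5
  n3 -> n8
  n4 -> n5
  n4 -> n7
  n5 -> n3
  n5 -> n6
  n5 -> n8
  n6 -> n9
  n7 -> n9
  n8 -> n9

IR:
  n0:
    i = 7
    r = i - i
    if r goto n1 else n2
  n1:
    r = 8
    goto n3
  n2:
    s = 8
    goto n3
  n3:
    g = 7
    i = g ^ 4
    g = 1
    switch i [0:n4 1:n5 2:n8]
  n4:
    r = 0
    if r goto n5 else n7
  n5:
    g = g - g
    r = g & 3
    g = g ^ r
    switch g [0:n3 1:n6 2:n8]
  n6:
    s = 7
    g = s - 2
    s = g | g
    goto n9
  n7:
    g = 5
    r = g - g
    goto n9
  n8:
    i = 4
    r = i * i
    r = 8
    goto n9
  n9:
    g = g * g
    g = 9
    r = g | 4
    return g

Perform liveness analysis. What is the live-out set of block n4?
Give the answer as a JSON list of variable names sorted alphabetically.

Answer: ["g"]

Derivation:
def/use:
  n0: def={i,r} ue=∅
  n1: def={r} ue=∅
  n2: def={s} ue=∅
  n3: def={g,i} ue=∅
  n4: def={r} ue=∅
  n5: def={g,r} ue={g}
  n6: def={g,s} ue=∅
  n7: def={g,r} ue=∅
  n8: def={i,r} ue=∅
  n9: def={g,r} ue={g}

Liveness:
  live n0: ∅→∅
  live n1: ∅→∅
  live n2: ∅→∅
  live n3: ∅→{g}
  live n4: {g}→{g}
  live n5: {g}→{g}
  live n6: ∅→{g}
  live n7: ∅→{g}
  live n8: {g}→{g}
  live n9: {g}→∅

live-out(n4) = ["g"]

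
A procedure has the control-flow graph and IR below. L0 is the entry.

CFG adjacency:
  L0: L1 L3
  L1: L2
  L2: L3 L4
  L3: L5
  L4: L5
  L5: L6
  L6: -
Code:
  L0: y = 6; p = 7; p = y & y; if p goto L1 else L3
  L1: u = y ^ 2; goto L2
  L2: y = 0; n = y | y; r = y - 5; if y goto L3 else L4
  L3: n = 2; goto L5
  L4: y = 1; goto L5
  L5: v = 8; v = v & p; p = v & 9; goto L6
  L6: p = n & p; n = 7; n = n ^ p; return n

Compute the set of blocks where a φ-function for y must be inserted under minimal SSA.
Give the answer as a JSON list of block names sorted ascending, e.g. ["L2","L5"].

Answer: ["L3", "L5"]

Derivation:
idom tree: L1←L0 L2←L1 L3←L0 L4←L2 L5←L0 L6←L5
Dom at joins:
  L3: preds {L0,L2}: {L0} ∩ {L0,L1,L2} = {L0}; idom=L0
  L5: preds {L3,L4}: {L0,L3} ∩ {L0,L1,L2,L4} = {L0}; idom=L0

DF walk-up:
  L3←L0: walk · to L0
  L3←L2: walk L2→L1 to L0
  L5←L3: walk L3 to L0
  L5←L4: walk L4→L2→L1 to L0
  L0 → ∅
  L1 → {L3,L5}
  L2 → {L3,L5}
  L3 → {L5}
  L4 → {L5}
  L5 → ∅
  L6 → ∅

φ for y: defs {L0,L2,L4}
  DF⁺ = {L3,L5}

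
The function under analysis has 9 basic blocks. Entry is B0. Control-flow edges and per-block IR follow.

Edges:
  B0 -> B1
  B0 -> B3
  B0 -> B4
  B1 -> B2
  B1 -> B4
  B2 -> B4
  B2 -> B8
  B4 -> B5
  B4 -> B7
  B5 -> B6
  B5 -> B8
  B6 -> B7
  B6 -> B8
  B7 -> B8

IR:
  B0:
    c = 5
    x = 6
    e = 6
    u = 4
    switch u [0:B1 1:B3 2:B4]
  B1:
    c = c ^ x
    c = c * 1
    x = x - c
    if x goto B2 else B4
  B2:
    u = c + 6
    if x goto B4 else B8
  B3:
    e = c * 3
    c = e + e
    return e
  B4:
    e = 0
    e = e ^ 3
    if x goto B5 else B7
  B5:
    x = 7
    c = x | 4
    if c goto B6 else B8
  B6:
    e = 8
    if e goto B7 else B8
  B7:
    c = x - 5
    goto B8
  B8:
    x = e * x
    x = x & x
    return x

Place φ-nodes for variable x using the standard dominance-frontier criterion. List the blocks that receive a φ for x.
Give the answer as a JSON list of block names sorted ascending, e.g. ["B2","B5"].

idom tree: B1←B0 B2←B1 B3←B0 B4←B0 B5←B4 B6←B5 B7←B4 B8←B0
Join-block Dom:
  B4: preds {B0,B1,B2}: {B0} ∩ {B0,B1} ∩ {B0,B1,B2} = {B0}; idom=B0
  B7: preds {B4,B6}: {B0,B4} ∩ {B0,B4,B5,B6} = {B0,B4}; idom=B4
  B8: preds {B2,B5,B6,B7}: {B0,B1,B2} ∩ {B0,B4,B5} ∩ {B0,B4,B5,B6} ∩ {B0,B4,B7} = {B0}; idom=B0

Frontier:
  join B4 pred B0: · stop@B0
  join B4 pred B1: B1 stop@B0
  join B4 pred B2: B2→B1 stop@B0
  join B7 pred B4: · stop@B4
  join B7 pred B6: B6→B5 stop@B4
  join B8 pred B2: B2→B1 stop@B0
  join B8 pred B5: B5→B4 stop@B0
  join B8 pred B6: B6→B5→B4 stop@B0
  join B8 pred B7: B7→B4 stop@B0
  DF(B0)=∅
  DF(B1)={B4,B8}
  DF(B2)={B4,B8}
  DF(B3)=∅
  DF(B4)={B8}
  DF(B5)={B7,B8}
  DF(B6)={B7,B8}
  DF(B7)={B8}
  DF(B8)=∅

φ for x: defs {B0,B1,B5,B8}
  DF⁺ = {B4,B7,B8}

Answer: ["B4", "B7", "B8"]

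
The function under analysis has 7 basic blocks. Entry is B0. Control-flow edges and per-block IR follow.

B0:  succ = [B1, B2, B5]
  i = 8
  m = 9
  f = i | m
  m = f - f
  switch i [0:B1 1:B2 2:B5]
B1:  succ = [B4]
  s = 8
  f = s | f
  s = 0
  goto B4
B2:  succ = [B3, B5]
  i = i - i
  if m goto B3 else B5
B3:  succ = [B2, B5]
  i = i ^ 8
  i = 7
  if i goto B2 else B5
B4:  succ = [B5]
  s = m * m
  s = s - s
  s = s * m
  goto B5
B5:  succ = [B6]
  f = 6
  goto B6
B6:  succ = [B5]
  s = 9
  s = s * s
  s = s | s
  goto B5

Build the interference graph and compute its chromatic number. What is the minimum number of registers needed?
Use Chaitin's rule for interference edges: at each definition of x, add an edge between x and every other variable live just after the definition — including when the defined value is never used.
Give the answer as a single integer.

Answer: 3

Analysis:
Block summaries:
  B0: def={f,i,m} ue=∅
  B1: def={f,s} ue={f}
  B2: def={i} ue={i,m}
  B3: def={i} ue={i}
  B4: def={s} ue={m}
  B5: def={f} ue=∅
  B6: def={s} ue=∅

Liveness:
  live B0: ∅→{f,i,m}
  live B1: {f,m}→{m}
  live B2: {i,m}→{i,m}
  live B3: {i,m}→{i,m}
  live B4: {m}→∅
  live B5: ∅→∅
  live B6: ∅→∅

Interfere edges:
  f: {i,m,s}
  i: {f,m}
  m: {f,i,s}
  s: {f,m}

Registers:
  lower bound: {f,i,m} mutually conflict ⇒ χ ≥ 3
  assign f→R0 i→R2 m→R1 s→R2 — no edge inside a register ⇒ χ ≤ 3
  χ = 3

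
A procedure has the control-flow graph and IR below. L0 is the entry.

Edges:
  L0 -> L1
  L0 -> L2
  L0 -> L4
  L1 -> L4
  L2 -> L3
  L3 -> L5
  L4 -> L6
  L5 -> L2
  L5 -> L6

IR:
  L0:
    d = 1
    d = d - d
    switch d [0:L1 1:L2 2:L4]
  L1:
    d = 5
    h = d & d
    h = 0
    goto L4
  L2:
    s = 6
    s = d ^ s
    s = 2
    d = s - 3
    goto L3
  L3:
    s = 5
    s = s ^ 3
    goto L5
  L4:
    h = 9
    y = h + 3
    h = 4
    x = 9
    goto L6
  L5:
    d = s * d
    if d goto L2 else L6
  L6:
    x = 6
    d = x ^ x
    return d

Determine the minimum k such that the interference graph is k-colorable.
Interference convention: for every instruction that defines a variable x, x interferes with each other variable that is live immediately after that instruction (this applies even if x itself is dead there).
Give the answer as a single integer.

Answer: 2

Analysis:
Block summaries:
  L0 def {d} use ∅
  L1 def {d,h} use ∅
  L2 def {d,s} use {d}
  L3 def {s} use ∅
  L4 def {h,x,y} use ∅
  L5 def {d} use {d,s}
  L6 def {d,x} use ∅

Live sets:
  L0 li=∅ lo={d}
  L1 li=∅ lo=∅
  L2 li={d} lo={d}
  L3 li={d} lo={d,s}
  L4 li=∅ lo=∅
  L5 li={d,s} lo={d}
  L6 li=∅ lo=∅

Interfere edges:
  d — {s}
  h — ∅
  s — {d}
  x — ∅
  y — ∅

Chromatic number:
  clique {d,s} ⇒ need ≥ 2
  assign d→R0 h→R0 s→R1 x→R0 y→R0 — no edge inside a register ⇒ χ ≤ 2
  χ = 2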